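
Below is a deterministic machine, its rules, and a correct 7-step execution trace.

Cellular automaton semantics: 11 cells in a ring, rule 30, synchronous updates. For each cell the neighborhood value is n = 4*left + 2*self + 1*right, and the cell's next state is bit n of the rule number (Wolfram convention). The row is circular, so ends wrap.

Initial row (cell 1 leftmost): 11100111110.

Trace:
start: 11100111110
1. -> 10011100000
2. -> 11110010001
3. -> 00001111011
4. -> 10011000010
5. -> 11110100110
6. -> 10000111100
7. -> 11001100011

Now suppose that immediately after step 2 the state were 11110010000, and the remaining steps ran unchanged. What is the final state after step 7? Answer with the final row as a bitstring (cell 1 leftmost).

10010101010

state after step 2 := 11110010000
3. -> 10001111001
4. -> 01011000111
5. -> 01010101100
6. -> 11010101010
7. -> 10010101010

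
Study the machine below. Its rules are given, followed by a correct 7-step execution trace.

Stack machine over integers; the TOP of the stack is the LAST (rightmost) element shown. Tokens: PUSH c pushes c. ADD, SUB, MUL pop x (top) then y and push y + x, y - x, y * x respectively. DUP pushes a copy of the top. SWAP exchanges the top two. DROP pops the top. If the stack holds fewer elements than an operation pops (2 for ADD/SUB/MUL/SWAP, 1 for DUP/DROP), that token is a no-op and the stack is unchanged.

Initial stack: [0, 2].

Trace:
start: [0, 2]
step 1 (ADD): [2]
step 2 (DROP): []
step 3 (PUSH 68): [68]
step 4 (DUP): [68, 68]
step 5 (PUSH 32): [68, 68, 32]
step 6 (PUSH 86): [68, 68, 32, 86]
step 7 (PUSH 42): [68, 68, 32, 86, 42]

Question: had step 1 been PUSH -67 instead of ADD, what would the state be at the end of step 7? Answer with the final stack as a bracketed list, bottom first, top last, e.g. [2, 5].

[0, 2, 68, 68, 32, 86, 42]

(re-executing from step 1 with the substitution; state before step 1: [0, 2])
step 1 (PUSH -67): [0, 2, -67]
step 2 (DROP): [0, 2]
step 3 (PUSH 68): [0, 2, 68]
step 4 (DUP): [0, 2, 68, 68]
step 5 (PUSH 32): [0, 2, 68, 68, 32]
step 6 (PUSH 86): [0, 2, 68, 68, 32, 86]
step 7 (PUSH 42): [0, 2, 68, 68, 32, 86, 42]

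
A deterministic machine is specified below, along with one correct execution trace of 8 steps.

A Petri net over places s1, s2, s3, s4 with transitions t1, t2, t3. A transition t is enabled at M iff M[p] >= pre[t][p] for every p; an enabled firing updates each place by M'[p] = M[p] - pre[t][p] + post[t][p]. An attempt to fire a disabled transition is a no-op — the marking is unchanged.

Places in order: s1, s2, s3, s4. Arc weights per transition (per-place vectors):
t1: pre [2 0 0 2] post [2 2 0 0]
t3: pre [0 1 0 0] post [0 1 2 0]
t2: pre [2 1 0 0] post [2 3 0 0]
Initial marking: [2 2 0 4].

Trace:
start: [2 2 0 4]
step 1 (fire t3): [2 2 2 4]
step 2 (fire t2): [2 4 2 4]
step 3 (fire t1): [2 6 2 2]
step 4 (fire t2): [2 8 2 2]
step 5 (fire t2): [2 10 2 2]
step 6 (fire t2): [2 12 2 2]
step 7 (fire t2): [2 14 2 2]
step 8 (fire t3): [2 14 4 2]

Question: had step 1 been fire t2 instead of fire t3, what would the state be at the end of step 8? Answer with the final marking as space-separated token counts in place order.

(re-executing from step 1 with the substitution; state before step 1: [2 2 0 4])
step 1 (fire t2): [2 4 0 4]
step 2 (fire t2): [2 6 0 4]
step 3 (fire t1): [2 8 0 2]
step 4 (fire t2): [2 10 0 2]
step 5 (fire t2): [2 12 0 2]
step 6 (fire t2): [2 14 0 2]
step 7 (fire t2): [2 16 0 2]
step 8 (fire t3): [2 16 2 2]

2 16 2 2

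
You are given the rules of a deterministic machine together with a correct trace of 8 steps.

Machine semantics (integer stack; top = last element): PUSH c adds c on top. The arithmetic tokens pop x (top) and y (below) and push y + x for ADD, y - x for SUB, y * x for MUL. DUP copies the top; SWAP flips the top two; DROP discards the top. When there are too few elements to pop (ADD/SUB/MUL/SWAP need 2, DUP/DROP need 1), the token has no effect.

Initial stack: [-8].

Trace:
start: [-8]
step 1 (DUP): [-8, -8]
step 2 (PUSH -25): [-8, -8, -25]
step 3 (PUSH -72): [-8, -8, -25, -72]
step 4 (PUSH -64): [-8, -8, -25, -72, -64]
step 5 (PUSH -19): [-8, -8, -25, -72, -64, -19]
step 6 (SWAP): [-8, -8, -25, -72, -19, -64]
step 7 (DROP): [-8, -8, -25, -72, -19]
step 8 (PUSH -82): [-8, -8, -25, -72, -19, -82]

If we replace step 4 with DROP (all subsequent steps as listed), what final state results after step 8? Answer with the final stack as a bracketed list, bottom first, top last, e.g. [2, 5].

(re-executing from step 4 with the substitution; state before step 4: [-8, -8, -25, -72])
step 4 (DROP): [-8, -8, -25]
step 5 (PUSH -19): [-8, -8, -25, -19]
step 6 (SWAP): [-8, -8, -19, -25]
step 7 (DROP): [-8, -8, -19]
step 8 (PUSH -82): [-8, -8, -19, -82]

[-8, -8, -19, -82]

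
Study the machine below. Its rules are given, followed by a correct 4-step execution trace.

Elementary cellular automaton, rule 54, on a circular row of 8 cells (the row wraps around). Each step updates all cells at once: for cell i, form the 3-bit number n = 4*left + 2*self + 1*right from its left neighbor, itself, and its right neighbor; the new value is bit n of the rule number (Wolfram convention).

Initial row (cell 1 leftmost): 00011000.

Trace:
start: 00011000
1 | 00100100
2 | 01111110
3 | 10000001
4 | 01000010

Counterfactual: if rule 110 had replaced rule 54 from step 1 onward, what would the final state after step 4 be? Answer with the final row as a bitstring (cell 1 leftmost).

10001001

(re-executing steps 1..4 under rule 110; state before step 1: 00011000)
1 | 00111000
2 | 01101000
3 | 11111000
4 | 10001001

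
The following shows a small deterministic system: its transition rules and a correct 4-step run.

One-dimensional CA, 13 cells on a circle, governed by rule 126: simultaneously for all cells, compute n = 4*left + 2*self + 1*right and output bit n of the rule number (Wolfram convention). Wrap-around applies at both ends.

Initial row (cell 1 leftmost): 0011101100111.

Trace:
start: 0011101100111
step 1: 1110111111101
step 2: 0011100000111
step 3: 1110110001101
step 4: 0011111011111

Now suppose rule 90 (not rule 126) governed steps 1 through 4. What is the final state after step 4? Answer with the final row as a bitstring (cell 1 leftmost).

(re-executing steps 1..4 under rule 90; state before step 1: 0011101100111)
step 1: 1110101111101
step 2: 0010001000101
step 3: 1101010101000
step 4: 1100000000101

1100000000101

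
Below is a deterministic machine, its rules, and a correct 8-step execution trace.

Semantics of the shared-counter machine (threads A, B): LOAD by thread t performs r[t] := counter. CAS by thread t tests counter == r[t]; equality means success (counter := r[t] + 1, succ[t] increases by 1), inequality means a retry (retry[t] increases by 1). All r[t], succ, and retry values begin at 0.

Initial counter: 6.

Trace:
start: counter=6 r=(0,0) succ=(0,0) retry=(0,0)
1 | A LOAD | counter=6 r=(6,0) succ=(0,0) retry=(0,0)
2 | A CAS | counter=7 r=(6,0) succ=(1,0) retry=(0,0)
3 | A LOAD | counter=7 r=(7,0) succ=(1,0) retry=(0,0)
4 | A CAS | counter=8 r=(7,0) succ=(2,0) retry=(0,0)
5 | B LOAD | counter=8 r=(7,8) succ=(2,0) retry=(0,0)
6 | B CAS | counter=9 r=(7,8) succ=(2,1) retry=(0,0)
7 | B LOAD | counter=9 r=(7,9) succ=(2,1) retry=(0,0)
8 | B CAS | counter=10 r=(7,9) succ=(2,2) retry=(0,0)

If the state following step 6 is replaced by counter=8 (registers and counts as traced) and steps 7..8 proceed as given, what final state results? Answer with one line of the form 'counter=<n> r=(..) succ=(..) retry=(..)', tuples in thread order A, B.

state after step 6 := counter=8 r=(7,8) succ=(2,1) retry=(0,0)
7 | B LOAD | counter=8 r=(7,8) succ=(2,1) retry=(0,0)
8 | B CAS | counter=9 r=(7,8) succ=(2,2) retry=(0,0)

counter=9 r=(7,8) succ=(2,2) retry=(0,0)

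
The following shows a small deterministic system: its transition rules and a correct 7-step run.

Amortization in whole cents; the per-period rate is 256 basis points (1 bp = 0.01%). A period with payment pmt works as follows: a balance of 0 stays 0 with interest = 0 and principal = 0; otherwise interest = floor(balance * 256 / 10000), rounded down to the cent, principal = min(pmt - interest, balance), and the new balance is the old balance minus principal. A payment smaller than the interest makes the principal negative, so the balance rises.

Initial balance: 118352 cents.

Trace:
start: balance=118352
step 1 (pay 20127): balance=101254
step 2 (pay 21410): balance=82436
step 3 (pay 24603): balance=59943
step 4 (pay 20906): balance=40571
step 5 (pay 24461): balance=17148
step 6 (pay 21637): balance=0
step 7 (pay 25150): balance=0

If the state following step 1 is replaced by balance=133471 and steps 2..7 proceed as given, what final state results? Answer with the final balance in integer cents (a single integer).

state after step 1 := balance=133471
step 2 (pay 21410): balance=115477
step 3 (pay 24603): balance=93830
step 4 (pay 20906): balance=75326
step 5 (pay 24461): balance=52793
step 6 (pay 21637): balance=32507
step 7 (pay 25150): balance=8189

8189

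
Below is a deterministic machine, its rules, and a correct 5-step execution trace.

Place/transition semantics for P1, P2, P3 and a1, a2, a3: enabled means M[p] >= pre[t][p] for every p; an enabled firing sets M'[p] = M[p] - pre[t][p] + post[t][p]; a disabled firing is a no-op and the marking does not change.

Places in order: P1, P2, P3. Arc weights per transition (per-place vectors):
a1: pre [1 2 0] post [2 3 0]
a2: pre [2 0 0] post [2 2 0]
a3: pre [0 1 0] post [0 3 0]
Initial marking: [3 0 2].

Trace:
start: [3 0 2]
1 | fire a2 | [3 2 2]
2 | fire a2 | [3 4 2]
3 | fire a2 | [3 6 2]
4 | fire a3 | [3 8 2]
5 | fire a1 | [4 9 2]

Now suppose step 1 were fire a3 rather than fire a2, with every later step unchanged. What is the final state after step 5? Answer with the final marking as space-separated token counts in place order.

4 7 2

(re-executing from step 1 with the substitution; state before step 1: [3 0 2])
1 | fire a3 | [3 0 2]
2 | fire a2 | [3 2 2]
3 | fire a2 | [3 4 2]
4 | fire a3 | [3 6 2]
5 | fire a1 | [4 7 2]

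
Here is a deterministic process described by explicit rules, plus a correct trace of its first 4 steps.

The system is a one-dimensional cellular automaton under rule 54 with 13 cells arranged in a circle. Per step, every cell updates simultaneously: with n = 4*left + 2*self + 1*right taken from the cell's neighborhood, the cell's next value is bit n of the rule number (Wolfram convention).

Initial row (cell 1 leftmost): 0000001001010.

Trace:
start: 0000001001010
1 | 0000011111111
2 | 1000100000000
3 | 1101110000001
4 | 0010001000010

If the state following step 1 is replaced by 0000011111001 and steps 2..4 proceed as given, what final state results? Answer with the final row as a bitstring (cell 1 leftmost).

1110001011100

state after step 1 := 0000011111001
2 | 1000100000111
3 | 0101110001000
4 | 1110001011100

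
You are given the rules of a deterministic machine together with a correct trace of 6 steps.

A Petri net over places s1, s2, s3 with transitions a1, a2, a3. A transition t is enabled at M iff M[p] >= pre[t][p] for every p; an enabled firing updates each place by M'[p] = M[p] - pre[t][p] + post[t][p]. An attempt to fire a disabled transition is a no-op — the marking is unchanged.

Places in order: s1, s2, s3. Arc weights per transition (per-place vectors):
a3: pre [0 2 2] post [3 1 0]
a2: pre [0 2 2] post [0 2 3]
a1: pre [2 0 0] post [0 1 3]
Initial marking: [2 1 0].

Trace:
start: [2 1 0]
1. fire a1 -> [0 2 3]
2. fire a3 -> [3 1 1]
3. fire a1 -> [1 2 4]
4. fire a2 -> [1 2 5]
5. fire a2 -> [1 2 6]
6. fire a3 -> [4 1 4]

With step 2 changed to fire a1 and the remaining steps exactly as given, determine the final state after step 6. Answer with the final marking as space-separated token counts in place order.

(re-executing from step 2 with the substitution; state before step 2: [0 2 3])
2. fire a1 -> [0 2 3]
3. fire a1 -> [0 2 3]
4. fire a2 -> [0 2 4]
5. fire a2 -> [0 2 5]
6. fire a3 -> [3 1 3]

3 1 3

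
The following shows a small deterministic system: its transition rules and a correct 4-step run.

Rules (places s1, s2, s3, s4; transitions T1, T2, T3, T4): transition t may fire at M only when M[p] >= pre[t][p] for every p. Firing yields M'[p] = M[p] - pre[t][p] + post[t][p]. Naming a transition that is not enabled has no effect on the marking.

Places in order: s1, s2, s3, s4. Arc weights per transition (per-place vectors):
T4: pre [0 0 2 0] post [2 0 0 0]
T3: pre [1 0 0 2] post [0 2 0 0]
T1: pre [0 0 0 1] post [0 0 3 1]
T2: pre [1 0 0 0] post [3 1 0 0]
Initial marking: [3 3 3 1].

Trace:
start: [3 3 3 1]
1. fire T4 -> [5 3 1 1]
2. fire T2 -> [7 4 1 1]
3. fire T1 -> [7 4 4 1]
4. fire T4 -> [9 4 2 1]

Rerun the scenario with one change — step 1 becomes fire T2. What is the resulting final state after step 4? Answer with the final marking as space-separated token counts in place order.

(re-executing from step 1 with the substitution; state before step 1: [3 3 3 1])
1. fire T2 -> [5 4 3 1]
2. fire T2 -> [7 5 3 1]
3. fire T1 -> [7 5 6 1]
4. fire T4 -> [9 5 4 1]

9 5 4 1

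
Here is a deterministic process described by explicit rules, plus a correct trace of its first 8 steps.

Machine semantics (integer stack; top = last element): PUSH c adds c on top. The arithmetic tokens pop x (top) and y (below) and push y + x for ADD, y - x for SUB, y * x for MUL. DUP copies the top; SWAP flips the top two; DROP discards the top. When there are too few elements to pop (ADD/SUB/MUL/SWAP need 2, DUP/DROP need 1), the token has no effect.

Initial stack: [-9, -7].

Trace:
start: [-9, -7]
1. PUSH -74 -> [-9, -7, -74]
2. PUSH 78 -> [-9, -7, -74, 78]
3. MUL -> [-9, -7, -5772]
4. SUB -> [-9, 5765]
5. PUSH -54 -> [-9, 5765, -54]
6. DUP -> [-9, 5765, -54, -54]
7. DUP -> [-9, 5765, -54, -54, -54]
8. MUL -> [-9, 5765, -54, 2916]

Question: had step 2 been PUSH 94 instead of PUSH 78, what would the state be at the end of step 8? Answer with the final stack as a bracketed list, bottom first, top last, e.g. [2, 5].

(re-executing from step 2 with the substitution; state before step 2: [-9, -7, -74])
2. PUSH 94 -> [-9, -7, -74, 94]
3. MUL -> [-9, -7, -6956]
4. SUB -> [-9, 6949]
5. PUSH -54 -> [-9, 6949, -54]
6. DUP -> [-9, 6949, -54, -54]
7. DUP -> [-9, 6949, -54, -54, -54]
8. MUL -> [-9, 6949, -54, 2916]

[-9, 6949, -54, 2916]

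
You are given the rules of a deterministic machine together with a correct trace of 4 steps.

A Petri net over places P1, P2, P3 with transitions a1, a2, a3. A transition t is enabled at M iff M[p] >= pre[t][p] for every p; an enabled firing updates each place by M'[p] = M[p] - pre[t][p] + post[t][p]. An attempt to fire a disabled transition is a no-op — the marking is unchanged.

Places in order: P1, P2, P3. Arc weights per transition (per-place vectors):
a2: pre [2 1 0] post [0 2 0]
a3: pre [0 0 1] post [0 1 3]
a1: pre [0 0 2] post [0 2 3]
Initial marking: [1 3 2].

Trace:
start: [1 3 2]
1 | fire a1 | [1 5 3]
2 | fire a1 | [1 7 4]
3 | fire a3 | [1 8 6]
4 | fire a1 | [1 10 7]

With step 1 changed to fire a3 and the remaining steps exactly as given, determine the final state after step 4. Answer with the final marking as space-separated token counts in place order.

(re-executing from step 1 with the substitution; state before step 1: [1 3 2])
1 | fire a3 | [1 4 4]
2 | fire a1 | [1 6 5]
3 | fire a3 | [1 7 7]
4 | fire a1 | [1 9 8]

1 9 8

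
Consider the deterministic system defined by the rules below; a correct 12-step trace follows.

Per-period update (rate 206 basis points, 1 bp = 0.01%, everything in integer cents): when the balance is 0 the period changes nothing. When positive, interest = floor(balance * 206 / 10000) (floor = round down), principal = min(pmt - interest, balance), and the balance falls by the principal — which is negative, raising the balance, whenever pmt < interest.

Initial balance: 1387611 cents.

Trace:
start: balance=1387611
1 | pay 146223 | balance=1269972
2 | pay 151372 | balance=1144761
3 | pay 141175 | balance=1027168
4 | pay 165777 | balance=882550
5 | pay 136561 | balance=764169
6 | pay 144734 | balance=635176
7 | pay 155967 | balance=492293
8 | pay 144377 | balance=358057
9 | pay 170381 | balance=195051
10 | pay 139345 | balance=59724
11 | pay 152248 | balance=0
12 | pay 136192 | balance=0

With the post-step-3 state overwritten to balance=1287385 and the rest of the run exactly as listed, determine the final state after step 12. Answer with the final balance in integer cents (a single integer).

state after step 3 := balance=1287385
4 | pay 165777 | balance=1148128
5 | pay 136561 | balance=1035218
6 | pay 144734 | balance=911809
7 | pay 155967 | balance=774625
8 | pay 144377 | balance=646205
9 | pay 170381 | balance=489135
10 | pay 139345 | balance=359866
11 | pay 152248 | balance=215031
12 | pay 136192 | balance=83268

83268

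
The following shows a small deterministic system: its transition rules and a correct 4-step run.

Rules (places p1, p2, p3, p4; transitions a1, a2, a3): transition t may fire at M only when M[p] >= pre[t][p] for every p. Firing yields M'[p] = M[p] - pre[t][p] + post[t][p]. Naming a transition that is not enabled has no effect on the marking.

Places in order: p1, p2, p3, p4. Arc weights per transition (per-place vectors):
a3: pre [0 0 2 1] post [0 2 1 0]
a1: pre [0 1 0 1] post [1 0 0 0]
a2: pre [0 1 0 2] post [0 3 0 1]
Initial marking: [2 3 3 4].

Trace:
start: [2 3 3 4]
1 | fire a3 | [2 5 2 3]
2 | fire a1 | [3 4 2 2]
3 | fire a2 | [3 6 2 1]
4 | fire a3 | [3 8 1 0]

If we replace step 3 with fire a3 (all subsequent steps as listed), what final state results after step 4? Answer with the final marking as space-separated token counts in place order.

3 6 1 1

(re-executing from step 3 with the substitution; state before step 3: [3 4 2 2])
3 | fire a3 | [3 6 1 1]
4 | fire a3 | [3 6 1 1]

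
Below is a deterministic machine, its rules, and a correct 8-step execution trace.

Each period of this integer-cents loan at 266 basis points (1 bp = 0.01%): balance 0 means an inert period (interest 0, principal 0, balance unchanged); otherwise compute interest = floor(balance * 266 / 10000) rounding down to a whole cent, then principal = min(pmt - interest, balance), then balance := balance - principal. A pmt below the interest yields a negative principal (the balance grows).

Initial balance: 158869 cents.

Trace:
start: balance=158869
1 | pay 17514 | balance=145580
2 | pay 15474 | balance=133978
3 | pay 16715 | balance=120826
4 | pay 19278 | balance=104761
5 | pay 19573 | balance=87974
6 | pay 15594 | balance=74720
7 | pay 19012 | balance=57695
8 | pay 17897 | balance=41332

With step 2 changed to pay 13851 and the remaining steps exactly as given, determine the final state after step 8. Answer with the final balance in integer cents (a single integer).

(re-executing from step 2 with the substitution; state before step 2: balance=145580)
2 | pay 13851 | balance=135601
3 | pay 16715 | balance=122492
4 | pay 19278 | balance=106472
5 | pay 19573 | balance=89731
6 | pay 15594 | balance=76523
7 | pay 19012 | balance=59546
8 | pay 17897 | balance=43232

43232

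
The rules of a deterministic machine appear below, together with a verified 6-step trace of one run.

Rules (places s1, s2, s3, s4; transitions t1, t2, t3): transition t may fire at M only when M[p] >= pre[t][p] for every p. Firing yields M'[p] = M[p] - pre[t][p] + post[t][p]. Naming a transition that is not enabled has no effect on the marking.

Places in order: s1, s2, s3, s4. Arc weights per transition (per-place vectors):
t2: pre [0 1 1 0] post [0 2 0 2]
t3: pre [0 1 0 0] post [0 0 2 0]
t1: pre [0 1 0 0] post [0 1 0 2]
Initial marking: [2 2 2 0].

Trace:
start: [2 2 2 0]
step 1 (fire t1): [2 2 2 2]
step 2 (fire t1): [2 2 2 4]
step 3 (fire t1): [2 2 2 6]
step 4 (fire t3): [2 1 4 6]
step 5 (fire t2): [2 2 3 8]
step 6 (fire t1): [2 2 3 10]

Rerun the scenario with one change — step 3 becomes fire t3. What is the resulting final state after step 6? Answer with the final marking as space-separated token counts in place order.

(re-executing from step 3 with the substitution; state before step 3: [2 2 2 4])
step 3 (fire t3): [2 1 4 4]
step 4 (fire t3): [2 0 6 4]
step 5 (fire t2): [2 0 6 4]
step 6 (fire t1): [2 0 6 4]

2 0 6 4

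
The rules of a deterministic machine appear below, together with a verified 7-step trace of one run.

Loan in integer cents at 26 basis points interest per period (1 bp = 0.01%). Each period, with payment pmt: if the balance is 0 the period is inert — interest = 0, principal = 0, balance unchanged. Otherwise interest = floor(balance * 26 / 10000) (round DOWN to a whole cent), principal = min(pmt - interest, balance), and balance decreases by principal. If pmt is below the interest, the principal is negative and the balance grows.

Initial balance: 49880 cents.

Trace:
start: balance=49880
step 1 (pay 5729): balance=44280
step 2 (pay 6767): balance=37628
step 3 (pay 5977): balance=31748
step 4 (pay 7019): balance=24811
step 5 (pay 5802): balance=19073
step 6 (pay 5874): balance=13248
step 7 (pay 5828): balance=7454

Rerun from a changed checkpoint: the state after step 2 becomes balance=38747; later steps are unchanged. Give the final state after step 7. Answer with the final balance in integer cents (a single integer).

state after step 2 := balance=38747
step 3 (pay 5977): balance=32870
step 4 (pay 7019): balance=25936
step 5 (pay 5802): balance=20201
step 6 (pay 5874): balance=14379
step 7 (pay 5828): balance=8588

8588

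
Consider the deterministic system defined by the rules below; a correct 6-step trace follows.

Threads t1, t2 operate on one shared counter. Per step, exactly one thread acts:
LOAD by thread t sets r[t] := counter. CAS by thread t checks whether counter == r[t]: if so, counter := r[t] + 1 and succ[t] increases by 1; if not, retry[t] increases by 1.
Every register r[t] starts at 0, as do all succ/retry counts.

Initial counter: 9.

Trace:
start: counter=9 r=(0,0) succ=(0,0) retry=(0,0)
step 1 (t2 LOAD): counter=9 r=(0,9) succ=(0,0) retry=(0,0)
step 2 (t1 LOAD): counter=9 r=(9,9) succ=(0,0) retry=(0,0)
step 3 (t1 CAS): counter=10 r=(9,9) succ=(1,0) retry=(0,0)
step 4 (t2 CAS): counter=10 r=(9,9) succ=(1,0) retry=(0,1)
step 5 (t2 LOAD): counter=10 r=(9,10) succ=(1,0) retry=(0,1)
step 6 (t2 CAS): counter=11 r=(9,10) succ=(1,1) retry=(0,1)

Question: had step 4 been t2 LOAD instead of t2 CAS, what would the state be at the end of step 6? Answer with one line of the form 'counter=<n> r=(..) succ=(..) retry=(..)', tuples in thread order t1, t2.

counter=11 r=(9,10) succ=(1,1) retry=(0,0)

(re-executing from step 4 with the substitution; state before step 4: counter=10 r=(9,9) succ=(1,0) retry=(0,0))
step 4 (t2 LOAD): counter=10 r=(9,10) succ=(1,0) retry=(0,0)
step 5 (t2 LOAD): counter=10 r=(9,10) succ=(1,0) retry=(0,0)
step 6 (t2 CAS): counter=11 r=(9,10) succ=(1,1) retry=(0,0)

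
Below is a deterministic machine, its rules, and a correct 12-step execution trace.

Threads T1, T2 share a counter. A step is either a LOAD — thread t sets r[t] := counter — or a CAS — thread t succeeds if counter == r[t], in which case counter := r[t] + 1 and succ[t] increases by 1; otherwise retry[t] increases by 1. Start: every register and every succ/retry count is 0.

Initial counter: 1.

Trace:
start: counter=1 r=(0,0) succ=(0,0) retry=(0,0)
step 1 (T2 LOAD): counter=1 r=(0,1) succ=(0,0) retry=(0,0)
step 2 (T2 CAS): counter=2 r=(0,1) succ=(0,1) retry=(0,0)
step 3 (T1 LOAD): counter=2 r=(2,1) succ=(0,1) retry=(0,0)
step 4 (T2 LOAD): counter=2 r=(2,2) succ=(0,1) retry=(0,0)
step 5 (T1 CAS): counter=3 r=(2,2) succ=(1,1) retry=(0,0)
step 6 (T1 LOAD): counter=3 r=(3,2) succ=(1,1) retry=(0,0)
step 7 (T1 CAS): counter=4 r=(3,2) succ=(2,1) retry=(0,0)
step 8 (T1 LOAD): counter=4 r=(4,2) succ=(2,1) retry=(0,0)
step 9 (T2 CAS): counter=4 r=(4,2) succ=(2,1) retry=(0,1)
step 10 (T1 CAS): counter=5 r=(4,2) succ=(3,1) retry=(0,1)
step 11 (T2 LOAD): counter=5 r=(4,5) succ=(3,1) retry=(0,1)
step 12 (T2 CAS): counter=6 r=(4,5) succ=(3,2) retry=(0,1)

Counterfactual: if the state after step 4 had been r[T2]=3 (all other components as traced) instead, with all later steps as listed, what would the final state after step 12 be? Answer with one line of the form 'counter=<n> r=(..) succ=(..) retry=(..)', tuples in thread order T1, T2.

state after step 4 := counter=2 r=(2,3) succ=(0,1) retry=(0,0)
step 5 (T1 CAS): counter=3 r=(2,3) succ=(1,1) retry=(0,0)
step 6 (T1 LOAD): counter=3 r=(3,3) succ=(1,1) retry=(0,0)
step 7 (T1 CAS): counter=4 r=(3,3) succ=(2,1) retry=(0,0)
step 8 (T1 LOAD): counter=4 r=(4,3) succ=(2,1) retry=(0,0)
step 9 (T2 CAS): counter=4 r=(4,3) succ=(2,1) retry=(0,1)
step 10 (T1 CAS): counter=5 r=(4,3) succ=(3,1) retry=(0,1)
step 11 (T2 LOAD): counter=5 r=(4,5) succ=(3,1) retry=(0,1)
step 12 (T2 CAS): counter=6 r=(4,5) succ=(3,2) retry=(0,1)

counter=6 r=(4,5) succ=(3,2) retry=(0,1)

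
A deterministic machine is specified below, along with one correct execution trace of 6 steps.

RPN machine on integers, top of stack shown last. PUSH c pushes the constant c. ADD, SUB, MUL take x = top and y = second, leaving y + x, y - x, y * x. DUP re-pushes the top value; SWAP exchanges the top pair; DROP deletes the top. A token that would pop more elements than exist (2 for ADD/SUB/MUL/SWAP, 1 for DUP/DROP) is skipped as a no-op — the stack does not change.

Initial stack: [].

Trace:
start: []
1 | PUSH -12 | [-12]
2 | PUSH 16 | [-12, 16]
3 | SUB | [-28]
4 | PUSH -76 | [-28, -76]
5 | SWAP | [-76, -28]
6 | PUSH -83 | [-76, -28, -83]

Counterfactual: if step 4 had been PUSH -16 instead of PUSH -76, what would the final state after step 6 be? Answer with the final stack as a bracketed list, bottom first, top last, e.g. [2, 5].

[-16, -28, -83]

(re-executing from step 4 with the substitution; state before step 4: [-28])
4 | PUSH -16 | [-28, -16]
5 | SWAP | [-16, -28]
6 | PUSH -83 | [-16, -28, -83]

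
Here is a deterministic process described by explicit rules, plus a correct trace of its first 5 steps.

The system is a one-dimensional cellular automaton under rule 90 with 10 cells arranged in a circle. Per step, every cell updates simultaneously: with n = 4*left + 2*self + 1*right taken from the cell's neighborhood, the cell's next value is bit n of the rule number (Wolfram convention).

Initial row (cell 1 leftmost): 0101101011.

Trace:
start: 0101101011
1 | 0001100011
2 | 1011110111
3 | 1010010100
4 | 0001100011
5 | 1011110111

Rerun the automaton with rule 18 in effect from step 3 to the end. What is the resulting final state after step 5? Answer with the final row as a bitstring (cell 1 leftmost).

0000000000

(re-executing steps 3..5 under rule 18; state before step 3: 1011110111)
3 | 0000000000
4 | 0000000000
5 | 0000000000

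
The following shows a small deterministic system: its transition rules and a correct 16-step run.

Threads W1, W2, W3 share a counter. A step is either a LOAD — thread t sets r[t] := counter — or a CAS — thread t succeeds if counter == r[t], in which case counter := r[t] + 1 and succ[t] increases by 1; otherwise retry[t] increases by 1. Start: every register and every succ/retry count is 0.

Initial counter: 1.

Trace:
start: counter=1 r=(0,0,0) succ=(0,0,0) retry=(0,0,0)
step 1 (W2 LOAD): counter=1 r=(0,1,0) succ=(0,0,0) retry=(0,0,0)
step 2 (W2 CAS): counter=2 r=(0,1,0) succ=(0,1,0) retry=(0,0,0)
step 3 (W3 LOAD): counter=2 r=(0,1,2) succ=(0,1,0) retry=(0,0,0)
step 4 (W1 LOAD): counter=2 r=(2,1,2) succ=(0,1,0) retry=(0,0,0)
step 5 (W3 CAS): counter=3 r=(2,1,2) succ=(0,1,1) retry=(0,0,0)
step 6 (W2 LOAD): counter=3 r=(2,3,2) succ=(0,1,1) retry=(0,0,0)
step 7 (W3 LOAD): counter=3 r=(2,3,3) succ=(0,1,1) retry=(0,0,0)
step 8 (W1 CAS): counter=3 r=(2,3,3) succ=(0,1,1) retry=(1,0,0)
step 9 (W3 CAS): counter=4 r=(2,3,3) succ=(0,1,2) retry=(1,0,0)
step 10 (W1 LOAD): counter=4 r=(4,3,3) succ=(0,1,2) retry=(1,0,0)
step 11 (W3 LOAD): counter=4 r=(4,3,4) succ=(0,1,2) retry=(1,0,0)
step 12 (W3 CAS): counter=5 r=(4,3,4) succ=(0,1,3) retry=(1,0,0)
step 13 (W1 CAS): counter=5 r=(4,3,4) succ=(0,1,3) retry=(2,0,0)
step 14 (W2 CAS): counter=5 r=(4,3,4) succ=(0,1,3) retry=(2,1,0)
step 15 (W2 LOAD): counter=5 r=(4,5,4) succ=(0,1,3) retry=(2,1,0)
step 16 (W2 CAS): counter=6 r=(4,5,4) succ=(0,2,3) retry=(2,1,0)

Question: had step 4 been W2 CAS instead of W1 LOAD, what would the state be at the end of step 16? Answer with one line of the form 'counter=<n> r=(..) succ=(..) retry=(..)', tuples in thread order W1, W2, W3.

(re-executing from step 4 with the substitution; state before step 4: counter=2 r=(0,1,2) succ=(0,1,0) retry=(0,0,0))
step 4 (W2 CAS): counter=2 r=(0,1,2) succ=(0,1,0) retry=(0,1,0)
step 5 (W3 CAS): counter=3 r=(0,1,2) succ=(0,1,1) retry=(0,1,0)
step 6 (W2 LOAD): counter=3 r=(0,3,2) succ=(0,1,1) retry=(0,1,0)
step 7 (W3 LOAD): counter=3 r=(0,3,3) succ=(0,1,1) retry=(0,1,0)
step 8 (W1 CAS): counter=3 r=(0,3,3) succ=(0,1,1) retry=(1,1,0)
step 9 (W3 CAS): counter=4 r=(0,3,3) succ=(0,1,2) retry=(1,1,0)
step 10 (W1 LOAD): counter=4 r=(4,3,3) succ=(0,1,2) retry=(1,1,0)
step 11 (W3 LOAD): counter=4 r=(4,3,4) succ=(0,1,2) retry=(1,1,0)
step 12 (W3 CAS): counter=5 r=(4,3,4) succ=(0,1,3) retry=(1,1,0)
step 13 (W1 CAS): counter=5 r=(4,3,4) succ=(0,1,3) retry=(2,1,0)
step 14 (W2 CAS): counter=5 r=(4,3,4) succ=(0,1,3) retry=(2,2,0)
step 15 (W2 LOAD): counter=5 r=(4,5,4) succ=(0,1,3) retry=(2,2,0)
step 16 (W2 CAS): counter=6 r=(4,5,4) succ=(0,2,3) retry=(2,2,0)

counter=6 r=(4,5,4) succ=(0,2,3) retry=(2,2,0)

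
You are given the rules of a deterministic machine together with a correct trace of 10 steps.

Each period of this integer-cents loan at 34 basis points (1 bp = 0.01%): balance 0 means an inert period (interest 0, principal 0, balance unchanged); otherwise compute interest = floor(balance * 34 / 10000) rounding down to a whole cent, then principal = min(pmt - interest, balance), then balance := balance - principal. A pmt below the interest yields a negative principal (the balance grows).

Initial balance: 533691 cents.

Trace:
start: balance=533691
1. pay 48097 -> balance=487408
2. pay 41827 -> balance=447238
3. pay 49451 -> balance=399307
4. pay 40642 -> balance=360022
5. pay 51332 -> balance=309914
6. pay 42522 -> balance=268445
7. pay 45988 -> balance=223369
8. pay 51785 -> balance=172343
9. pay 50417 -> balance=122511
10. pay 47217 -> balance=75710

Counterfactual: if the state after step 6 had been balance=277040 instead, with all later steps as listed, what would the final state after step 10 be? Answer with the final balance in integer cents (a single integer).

84423

state after step 6 := balance=277040
7. pay 45988 -> balance=231993
8. pay 51785 -> balance=180996
9. pay 50417 -> balance=131194
10. pay 47217 -> balance=84423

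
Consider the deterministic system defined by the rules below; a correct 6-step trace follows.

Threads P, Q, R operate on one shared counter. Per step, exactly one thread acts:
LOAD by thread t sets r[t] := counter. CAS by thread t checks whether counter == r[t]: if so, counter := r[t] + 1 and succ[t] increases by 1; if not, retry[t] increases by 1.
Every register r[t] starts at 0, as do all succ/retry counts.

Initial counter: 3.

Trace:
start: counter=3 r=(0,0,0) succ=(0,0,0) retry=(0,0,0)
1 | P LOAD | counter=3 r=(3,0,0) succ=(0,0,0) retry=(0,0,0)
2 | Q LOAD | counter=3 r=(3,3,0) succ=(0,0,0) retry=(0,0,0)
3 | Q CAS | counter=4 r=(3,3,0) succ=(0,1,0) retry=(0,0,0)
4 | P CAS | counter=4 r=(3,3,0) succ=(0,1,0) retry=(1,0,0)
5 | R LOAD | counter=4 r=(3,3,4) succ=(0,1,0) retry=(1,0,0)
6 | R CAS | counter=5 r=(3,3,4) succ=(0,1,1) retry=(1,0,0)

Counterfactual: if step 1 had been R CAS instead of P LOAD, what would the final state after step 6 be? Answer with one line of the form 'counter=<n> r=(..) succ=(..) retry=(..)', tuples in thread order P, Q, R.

(re-executing from step 1 with the substitution; state before step 1: counter=3 r=(0,0,0) succ=(0,0,0) retry=(0,0,0))
1 | R CAS | counter=3 r=(0,0,0) succ=(0,0,0) retry=(0,0,1)
2 | Q LOAD | counter=3 r=(0,3,0) succ=(0,0,0) retry=(0,0,1)
3 | Q CAS | counter=4 r=(0,3,0) succ=(0,1,0) retry=(0,0,1)
4 | P CAS | counter=4 r=(0,3,0) succ=(0,1,0) retry=(1,0,1)
5 | R LOAD | counter=4 r=(0,3,4) succ=(0,1,0) retry=(1,0,1)
6 | R CAS | counter=5 r=(0,3,4) succ=(0,1,1) retry=(1,0,1)

counter=5 r=(0,3,4) succ=(0,1,1) retry=(1,0,1)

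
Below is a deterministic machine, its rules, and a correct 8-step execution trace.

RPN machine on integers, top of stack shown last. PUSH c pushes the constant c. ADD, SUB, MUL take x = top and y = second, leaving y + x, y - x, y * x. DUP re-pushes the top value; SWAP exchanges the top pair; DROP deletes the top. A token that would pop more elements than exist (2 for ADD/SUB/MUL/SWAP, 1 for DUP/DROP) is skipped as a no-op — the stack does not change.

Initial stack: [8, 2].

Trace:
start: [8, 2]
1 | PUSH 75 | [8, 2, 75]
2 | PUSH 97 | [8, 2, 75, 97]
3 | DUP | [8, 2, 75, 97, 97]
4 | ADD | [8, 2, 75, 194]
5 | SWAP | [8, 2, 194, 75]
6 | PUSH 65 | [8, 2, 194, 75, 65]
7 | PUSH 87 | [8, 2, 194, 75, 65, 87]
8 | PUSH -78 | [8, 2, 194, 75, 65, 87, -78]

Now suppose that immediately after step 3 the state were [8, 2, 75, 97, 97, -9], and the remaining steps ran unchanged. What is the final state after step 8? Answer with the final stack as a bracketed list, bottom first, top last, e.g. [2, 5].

[8, 2, 75, 88, 97, 65, 87, -78]

state after step 3 := [8, 2, 75, 97, 97, -9]
4 | ADD | [8, 2, 75, 97, 88]
5 | SWAP | [8, 2, 75, 88, 97]
6 | PUSH 65 | [8, 2, 75, 88, 97, 65]
7 | PUSH 87 | [8, 2, 75, 88, 97, 65, 87]
8 | PUSH -78 | [8, 2, 75, 88, 97, 65, 87, -78]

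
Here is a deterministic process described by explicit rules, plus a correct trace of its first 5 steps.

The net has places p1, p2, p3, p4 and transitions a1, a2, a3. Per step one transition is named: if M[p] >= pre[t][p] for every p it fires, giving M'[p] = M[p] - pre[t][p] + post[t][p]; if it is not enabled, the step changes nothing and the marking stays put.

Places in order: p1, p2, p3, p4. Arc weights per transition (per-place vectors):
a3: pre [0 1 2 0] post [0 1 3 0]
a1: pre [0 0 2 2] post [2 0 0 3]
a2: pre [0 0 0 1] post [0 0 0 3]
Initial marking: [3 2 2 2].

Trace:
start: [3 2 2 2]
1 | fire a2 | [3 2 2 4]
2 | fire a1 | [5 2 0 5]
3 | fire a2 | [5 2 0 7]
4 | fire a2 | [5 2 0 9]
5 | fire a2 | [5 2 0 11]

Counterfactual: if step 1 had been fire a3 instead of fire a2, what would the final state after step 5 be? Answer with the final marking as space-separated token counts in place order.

(re-executing from step 1 with the substitution; state before step 1: [3 2 2 2])
1 | fire a3 | [3 2 3 2]
2 | fire a1 | [5 2 1 3]
3 | fire a2 | [5 2 1 5]
4 | fire a2 | [5 2 1 7]
5 | fire a2 | [5 2 1 9]

5 2 1 9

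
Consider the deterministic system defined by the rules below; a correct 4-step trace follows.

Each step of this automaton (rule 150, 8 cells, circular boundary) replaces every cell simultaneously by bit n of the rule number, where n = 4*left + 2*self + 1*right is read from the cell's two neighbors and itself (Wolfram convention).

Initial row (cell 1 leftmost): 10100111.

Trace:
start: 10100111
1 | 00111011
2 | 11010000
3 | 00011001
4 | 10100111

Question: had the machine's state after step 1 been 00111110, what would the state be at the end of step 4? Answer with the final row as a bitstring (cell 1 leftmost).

state after step 1 := 00111110
2 | 01011101
3 | 01001001
4 | 01111111

01111111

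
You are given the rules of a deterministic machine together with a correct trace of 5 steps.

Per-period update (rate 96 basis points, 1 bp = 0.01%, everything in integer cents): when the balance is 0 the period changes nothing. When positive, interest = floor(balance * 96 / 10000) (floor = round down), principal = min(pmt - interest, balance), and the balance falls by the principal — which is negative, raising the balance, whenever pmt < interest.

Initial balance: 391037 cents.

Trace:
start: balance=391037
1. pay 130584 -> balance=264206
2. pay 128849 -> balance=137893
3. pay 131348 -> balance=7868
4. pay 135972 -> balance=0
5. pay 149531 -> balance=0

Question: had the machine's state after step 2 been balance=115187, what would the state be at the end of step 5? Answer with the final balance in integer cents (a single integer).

state after step 2 := balance=115187
3. pay 131348 -> balance=0
4. pay 135972 -> balance=0
5. pay 149531 -> balance=0

0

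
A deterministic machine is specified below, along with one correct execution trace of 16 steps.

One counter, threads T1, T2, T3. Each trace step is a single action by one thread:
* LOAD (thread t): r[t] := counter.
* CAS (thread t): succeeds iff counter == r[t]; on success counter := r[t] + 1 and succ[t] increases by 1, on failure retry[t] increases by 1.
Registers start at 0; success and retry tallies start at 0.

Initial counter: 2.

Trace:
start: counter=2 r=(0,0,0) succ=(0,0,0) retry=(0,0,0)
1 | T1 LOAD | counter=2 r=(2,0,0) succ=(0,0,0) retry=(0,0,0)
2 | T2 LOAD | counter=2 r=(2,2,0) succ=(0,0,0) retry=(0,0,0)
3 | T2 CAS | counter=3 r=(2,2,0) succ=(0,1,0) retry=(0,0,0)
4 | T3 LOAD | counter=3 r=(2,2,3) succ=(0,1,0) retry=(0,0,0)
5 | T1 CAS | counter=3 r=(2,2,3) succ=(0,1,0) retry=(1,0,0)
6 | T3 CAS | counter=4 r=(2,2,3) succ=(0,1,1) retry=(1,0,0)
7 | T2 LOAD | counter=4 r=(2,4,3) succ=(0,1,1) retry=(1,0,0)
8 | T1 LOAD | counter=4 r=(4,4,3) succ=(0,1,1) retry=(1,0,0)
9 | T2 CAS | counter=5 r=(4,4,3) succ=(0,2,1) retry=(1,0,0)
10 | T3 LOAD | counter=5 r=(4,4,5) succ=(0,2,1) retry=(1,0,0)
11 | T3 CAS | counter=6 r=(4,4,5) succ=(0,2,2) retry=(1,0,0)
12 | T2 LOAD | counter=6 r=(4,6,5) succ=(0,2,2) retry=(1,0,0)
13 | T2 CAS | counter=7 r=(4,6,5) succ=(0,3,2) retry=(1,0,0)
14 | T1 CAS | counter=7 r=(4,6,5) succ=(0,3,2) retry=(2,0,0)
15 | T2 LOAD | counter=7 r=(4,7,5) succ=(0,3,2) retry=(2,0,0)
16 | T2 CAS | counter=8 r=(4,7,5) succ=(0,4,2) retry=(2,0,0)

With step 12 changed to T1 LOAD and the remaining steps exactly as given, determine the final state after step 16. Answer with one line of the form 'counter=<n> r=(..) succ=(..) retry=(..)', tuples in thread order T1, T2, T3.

(re-executing from step 12 with the substitution; state before step 12: counter=6 r=(4,4,5) succ=(0,2,2) retry=(1,0,0))
12 | T1 LOAD | counter=6 r=(6,4,5) succ=(0,2,2) retry=(1,0,0)
13 | T2 CAS | counter=6 r=(6,4,5) succ=(0,2,2) retry=(1,1,0)
14 | T1 CAS | counter=7 r=(6,4,5) succ=(1,2,2) retry=(1,1,0)
15 | T2 LOAD | counter=7 r=(6,7,5) succ=(1,2,2) retry=(1,1,0)
16 | T2 CAS | counter=8 r=(6,7,5) succ=(1,3,2) retry=(1,1,0)

counter=8 r=(6,7,5) succ=(1,3,2) retry=(1,1,0)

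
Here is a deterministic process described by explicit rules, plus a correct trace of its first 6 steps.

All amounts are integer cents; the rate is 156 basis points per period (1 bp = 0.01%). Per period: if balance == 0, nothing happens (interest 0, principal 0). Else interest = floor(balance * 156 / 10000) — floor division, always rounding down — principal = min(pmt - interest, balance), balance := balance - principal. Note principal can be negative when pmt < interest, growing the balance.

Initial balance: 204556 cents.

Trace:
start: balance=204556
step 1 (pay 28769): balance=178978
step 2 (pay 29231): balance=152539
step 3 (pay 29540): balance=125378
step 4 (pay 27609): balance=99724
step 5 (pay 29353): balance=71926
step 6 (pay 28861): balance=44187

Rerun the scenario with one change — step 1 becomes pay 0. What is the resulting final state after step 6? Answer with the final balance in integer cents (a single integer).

75270

(re-executing from step 1 with the substitution; state before step 1: balance=204556)
step 1 (pay 0): balance=207747
step 2 (pay 29231): balance=181756
step 3 (pay 29540): balance=155051
step 4 (pay 27609): balance=129860
step 5 (pay 29353): balance=102532
step 6 (pay 28861): balance=75270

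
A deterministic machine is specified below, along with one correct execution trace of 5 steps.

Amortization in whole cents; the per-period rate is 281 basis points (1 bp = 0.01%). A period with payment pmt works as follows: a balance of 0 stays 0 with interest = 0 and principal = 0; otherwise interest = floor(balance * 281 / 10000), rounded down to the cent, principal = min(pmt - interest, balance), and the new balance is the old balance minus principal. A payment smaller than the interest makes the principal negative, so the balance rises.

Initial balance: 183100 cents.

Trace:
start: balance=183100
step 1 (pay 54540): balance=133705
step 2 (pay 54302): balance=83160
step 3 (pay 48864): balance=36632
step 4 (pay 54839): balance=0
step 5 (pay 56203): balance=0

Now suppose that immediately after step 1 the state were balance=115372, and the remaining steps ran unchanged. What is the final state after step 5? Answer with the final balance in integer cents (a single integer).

0

state after step 1 := balance=115372
step 2 (pay 54302): balance=64311
step 3 (pay 48864): balance=17254
step 4 (pay 54839): balance=0
step 5 (pay 56203): balance=0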